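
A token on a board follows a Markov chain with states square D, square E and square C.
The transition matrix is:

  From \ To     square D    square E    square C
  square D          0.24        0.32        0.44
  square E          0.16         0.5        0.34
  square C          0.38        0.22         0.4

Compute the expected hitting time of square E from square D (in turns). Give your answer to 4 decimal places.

3.6011

Let t(s) be the expected number of turns to first reach square E from state s, with t(square E) = 0. Conditioning on the first turn:
t(square D) = 1 + 0.24·t(square D) + 0.44·t(square C)
t(square C) = 1 + 0.38·t(square D) + 0.4·t(square C)
Solving: t(square D) = 3.6011, t(square C) = 3.9474.
Expected turns from square D to square E: 3.6011.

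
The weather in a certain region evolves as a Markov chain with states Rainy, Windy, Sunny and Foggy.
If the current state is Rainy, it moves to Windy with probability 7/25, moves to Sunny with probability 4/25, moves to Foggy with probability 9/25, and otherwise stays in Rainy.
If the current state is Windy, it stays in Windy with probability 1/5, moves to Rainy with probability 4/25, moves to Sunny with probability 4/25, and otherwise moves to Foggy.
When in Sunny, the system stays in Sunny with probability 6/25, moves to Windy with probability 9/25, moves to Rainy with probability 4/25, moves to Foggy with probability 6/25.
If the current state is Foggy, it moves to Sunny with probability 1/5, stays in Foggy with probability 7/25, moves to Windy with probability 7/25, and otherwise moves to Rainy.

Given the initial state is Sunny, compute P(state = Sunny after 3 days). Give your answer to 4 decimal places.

0.1893

Propagate the distribution vector 3 days from Sunny.
After 0 days: (0.0000, 0.0000, 1.0000, 0.0000)
After 1 day: (0.1600, 0.3600, 0.2400, 0.2400)
After 2 days: (0.1856, 0.2704, 0.1888, 0.3552)
After 3 days: (0.1958, 0.2735, 0.1893, 0.3414)
P(in Sunny after 3 days) = 0.1893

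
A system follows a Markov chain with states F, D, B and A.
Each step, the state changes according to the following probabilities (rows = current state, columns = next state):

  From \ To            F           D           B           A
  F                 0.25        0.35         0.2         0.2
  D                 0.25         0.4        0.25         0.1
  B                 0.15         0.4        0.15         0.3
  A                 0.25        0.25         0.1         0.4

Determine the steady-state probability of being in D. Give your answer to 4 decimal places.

0.3541

Let the stationary distribution be π with π = πP and π_1 + π_2 + π_3 + π_4 = 1.
π_1 = 0.25·π_1 + 0.25·π_2 + 0.15·π_3 + 0.25·π_4
π_2 = 0.35·π_1 + 0.4·π_2 + 0.4·π_3 + 0.25·π_4
π_3 = 0.2·π_1 + 0.25·π_2 + 0.15·π_3 + 0.1·π_4
Solving with the normalization constraint gives π = (0.2314, 0.3541, 0.1855, 0.2289).
So the stationary probability of D is 0.3541.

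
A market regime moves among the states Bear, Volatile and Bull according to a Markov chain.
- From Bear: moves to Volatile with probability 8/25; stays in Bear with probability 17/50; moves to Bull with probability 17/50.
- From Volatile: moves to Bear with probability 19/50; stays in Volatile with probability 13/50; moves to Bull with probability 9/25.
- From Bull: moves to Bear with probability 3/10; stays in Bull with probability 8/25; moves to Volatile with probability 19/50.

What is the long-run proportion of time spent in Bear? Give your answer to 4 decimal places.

Let the stationary distribution be π with π = πP and π_1 + π_2 + π_3 = 1.
π_1 = 0.34·π_1 + 0.38·π_2 + 0.3·π_3
π_2 = 0.32·π_1 + 0.26·π_2 + 0.38·π_3
Solving with the normalization constraint gives π = (0.3393, 0.3211, 0.3396).
So the stationary probability of Bear is 0.3393.

0.3393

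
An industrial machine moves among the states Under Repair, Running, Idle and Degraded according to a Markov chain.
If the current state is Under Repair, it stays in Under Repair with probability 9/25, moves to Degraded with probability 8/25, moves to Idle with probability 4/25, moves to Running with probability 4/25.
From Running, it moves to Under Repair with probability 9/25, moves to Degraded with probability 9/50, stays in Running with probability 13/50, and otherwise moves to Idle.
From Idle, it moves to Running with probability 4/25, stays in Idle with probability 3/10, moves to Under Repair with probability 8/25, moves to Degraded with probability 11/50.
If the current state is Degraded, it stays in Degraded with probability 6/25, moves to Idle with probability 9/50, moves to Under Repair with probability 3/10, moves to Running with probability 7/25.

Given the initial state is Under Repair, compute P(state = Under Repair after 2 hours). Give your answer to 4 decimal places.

0.3344

Propagate the distribution vector 2 hours from Under Repair.
After 0 hours: (1.0000, 0.0000, 0.0000, 0.0000)
After 1 hour: (0.3600, 0.1600, 0.1600, 0.3200)
After 2 hours: (0.3344, 0.2144, 0.1952, 0.2560)
P(in Under Repair after 2 hours) = 0.3344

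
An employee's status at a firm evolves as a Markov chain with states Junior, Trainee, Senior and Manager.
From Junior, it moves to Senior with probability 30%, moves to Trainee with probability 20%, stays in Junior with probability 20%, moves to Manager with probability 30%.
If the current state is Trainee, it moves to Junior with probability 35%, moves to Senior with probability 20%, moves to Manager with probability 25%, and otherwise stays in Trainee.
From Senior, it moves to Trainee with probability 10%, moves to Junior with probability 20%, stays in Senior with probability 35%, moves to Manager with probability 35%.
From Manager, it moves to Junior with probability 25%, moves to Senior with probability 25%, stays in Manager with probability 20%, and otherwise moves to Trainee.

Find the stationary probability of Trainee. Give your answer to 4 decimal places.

Let the stationary distribution be π with π = πP and π_1 + π_2 + π_3 + π_4 = 1.
π_1 = 0.2·π_1 + 0.35·π_2 + 0.2·π_3 + 0.25·π_4
π_2 = 0.2·π_1 + 0.2·π_2 + 0.1·π_3 + 0.3·π_4
π_3 = 0.3·π_1 + 0.2·π_2 + 0.35·π_3 + 0.25·π_4
Solving with the normalization constraint gives π = (0.2438, 0.1996, 0.2802, 0.2764).
So the stationary probability of Trainee is 0.1996.

0.1996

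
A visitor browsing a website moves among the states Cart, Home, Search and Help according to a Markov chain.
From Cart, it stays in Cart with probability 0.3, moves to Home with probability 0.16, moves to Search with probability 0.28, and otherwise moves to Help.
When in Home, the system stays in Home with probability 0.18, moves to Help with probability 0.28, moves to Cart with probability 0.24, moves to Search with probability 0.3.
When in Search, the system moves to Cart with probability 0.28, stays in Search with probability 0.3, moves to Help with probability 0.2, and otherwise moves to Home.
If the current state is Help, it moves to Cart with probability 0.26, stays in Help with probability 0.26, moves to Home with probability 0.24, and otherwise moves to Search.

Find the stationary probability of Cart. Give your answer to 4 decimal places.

0.2725

Let the stationary distribution be π with π = πP and π_1 + π_2 + π_3 + π_4 = 1.
π_1 = 0.3·π_1 + 0.24·π_2 + 0.28·π_3 + 0.26·π_4
π_2 = 0.16·π_1 + 0.18·π_2 + 0.22·π_3 + 0.24·π_4
π_3 = 0.28·π_1 + 0.3·π_2 + 0.3·π_3 + 0.24·π_4
Solving with the normalization constraint gives π = (0.2725, 0.2006, 0.2797, 0.2472).
So the stationary probability of Cart is 0.2725.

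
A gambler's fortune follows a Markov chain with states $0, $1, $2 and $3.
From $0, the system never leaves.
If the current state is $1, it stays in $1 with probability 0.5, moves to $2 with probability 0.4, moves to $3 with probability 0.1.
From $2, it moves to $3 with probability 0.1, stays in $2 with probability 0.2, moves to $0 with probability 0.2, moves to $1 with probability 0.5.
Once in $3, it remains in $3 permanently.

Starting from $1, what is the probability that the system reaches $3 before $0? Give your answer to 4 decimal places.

0.6000

Let h(s) be the probability of absorption at $3 starting from transient state s. Then h($3) = 1 and h($0) = 0. By first-step analysis:
h($1) = 0.5·h($1) + 0.4·h($2) + 0.1·1
h($2) = 0.2·0 + 0.5·h($1) + 0.2·h($2) + 0.1·1
Solving: h($1) = 0.6000, h($2) = 0.5000.
Starting from $1, the probability is 0.6000.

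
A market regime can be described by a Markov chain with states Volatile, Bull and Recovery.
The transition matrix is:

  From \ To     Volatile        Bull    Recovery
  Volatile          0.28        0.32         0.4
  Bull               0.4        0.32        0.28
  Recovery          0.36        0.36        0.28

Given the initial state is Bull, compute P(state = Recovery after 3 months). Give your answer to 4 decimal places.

Propagate the distribution vector 3 months from Bull.
After 0 months: (0.0000, 1.0000, 0.0000)
After 1 month: (0.4000, 0.3200, 0.2800)
After 2 months: (0.3408, 0.3312, 0.3280)
After 3 months: (0.3460, 0.3331, 0.3209)
P(in Recovery after 3 months) = 0.3209

0.3209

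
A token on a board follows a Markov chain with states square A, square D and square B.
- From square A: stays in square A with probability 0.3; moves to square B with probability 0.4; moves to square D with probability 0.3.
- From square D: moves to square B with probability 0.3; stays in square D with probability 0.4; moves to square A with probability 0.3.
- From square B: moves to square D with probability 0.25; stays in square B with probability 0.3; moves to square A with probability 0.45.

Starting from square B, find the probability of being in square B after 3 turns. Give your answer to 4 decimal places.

0.3345

Propagate the distribution vector 3 turns from square B.
After 0 turns: (0.0000, 0.0000, 1.0000)
After 1 turn: (0.4500, 0.2500, 0.3000)
After 2 turns: (0.3450, 0.3100, 0.3450)
After 3 turns: (0.3518, 0.3138, 0.3345)
P(in square B after 3 turns) = 0.3345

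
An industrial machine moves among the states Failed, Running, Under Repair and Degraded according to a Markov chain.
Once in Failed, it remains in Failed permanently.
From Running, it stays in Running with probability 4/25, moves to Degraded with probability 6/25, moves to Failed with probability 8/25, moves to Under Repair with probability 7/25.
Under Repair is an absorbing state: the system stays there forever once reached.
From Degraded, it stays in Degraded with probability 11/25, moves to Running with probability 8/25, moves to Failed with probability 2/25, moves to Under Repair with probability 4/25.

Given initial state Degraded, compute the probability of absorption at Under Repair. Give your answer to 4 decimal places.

0.5691

Let h(s) be the probability of absorption at Under Repair starting from transient state s. Then h(Under Repair) = 1 and h(Failed) = 0. By first-step analysis:
h(Running) = 0.32·0 + 0.16·h(Running) + 0.28·1 + 0.24·h(Degraded)
h(Degraded) = 0.08·0 + 0.32·h(Running) + 0.16·1 + 0.44·h(Degraded)
Solving: h(Running) = 0.4959, h(Degraded) = 0.5691.
Starting from Degraded, the probability is 0.5691.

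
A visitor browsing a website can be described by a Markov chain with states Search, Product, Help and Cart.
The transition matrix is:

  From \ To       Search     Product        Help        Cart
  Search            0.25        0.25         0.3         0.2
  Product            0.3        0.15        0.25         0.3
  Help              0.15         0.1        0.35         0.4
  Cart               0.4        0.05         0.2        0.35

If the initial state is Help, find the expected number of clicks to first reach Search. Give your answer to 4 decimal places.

3.9056

Let t(s) be the expected number of clicks to first reach Search from state s, with t(Search) = 0. Conditioning on the first click:
t(Product) = 1 + 0.15·t(Product) + 0.25·t(Help) + 0.3·t(Cart)
t(Help) = 1 + 0.1·t(Product) + 0.35·t(Help) + 0.4·t(Cart)
t(Cart) = 1 + 0.05·t(Product) + 0.2·t(Help) + 0.35·t(Cart)
Solving: t(Product) = 3.3842, t(Help) = 3.9056, t(Cart) = 3.0005.
Expected clicks from Help to Search: 3.9056.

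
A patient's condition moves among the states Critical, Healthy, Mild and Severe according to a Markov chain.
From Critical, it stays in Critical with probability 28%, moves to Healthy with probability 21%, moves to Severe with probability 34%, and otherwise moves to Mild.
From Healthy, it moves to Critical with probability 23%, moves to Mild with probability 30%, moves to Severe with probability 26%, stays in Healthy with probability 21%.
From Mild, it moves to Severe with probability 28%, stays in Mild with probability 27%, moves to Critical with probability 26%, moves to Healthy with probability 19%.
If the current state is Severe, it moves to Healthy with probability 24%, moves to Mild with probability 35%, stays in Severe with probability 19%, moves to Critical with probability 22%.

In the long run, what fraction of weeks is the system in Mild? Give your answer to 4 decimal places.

0.2729

Let the stationary distribution be π with π = πP and π_1 + π_2 + π_3 + π_4 = 1.
π_1 = 0.28·π_1 + 0.23·π_2 + 0.26·π_3 + 0.22·π_4
π_2 = 0.21·π_1 + 0.21·π_2 + 0.19·π_3 + 0.24·π_4
π_3 = 0.17·π_1 + 0.3·π_2 + 0.27·π_3 + 0.35·π_4
Solving with the normalization constraint gives π = (0.2479, 0.2125, 0.2729, 0.2666).
So the stationary probability of Mild is 0.2729.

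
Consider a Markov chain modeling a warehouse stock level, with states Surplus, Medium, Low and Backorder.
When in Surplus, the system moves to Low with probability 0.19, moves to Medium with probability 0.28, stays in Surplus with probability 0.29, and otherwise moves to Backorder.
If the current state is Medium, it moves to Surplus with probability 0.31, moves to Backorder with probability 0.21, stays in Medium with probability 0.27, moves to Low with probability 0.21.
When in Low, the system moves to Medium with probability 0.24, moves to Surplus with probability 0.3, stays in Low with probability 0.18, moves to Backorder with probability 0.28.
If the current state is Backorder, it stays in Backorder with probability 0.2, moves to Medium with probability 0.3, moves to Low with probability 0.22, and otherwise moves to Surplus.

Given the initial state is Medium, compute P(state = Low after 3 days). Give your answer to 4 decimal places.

Propagate the distribution vector 3 days from Medium.
After 0 days: (0.0000, 1.0000, 0.0000, 0.0000)
After 1 day: (0.3100, 0.2700, 0.2100, 0.2100)
After 2 days: (0.2954, 0.2731, 0.1996, 0.2319)
After 3 days: (0.2951, 0.2739, 0.2004, 0.2305)
P(in Low after 3 days) = 0.2004

0.2004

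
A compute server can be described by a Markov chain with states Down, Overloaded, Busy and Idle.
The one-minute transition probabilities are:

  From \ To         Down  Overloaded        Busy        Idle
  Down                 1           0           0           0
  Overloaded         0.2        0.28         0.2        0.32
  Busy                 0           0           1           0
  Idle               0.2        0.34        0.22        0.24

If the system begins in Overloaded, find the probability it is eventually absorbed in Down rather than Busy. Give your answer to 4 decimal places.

Let h(s) be the probability of absorption at Down starting from transient state s. Then h(Down) = 1 and h(Busy) = 0. By first-step analysis:
h(Overloaded) = 0.2·1 + 0.28·h(Overloaded) + 0.2·0 + 0.32·h(Idle)
h(Idle) = 0.2·1 + 0.34·h(Overloaded) + 0.22·0 + 0.24·h(Idle)
Solving: h(Overloaded) = 0.4927, h(Idle) = 0.4836.
Starting from Overloaded, the probability is 0.4927.

0.4927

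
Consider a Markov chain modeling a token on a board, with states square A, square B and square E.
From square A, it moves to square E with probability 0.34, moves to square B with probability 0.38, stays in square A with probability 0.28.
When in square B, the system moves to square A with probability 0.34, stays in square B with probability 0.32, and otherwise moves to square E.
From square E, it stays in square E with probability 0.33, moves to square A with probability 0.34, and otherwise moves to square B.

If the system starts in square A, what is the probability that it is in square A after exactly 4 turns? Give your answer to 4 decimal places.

0.3208

Propagate the distribution vector 4 turns from square A.
After 0 turns: (1.0000, 0.0000, 0.0000)
After 1 turn: (0.2800, 0.3800, 0.3400)
After 2 turns: (0.3232, 0.3402, 0.3366)
After 3 turns: (0.3206, 0.3428, 0.3366)
After 4 turns: (0.3208, 0.3426, 0.3366)
P(in square A after 4 turns) = 0.3208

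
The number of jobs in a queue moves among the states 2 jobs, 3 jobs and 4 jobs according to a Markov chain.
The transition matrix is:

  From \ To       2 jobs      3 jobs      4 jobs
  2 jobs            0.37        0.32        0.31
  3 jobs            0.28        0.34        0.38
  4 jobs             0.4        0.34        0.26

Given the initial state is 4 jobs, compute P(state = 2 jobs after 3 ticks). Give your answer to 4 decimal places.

0.3497

Propagate the distribution vector 3 ticks from 4 jobs.
After 0 ticks: (0.0000, 0.0000, 1.0000)
After 1 tick: (0.4000, 0.3400, 0.2600)
After 2 ticks: (0.3472, 0.3320, 0.3208)
After 3 ticks: (0.3497, 0.3331, 0.3172)
P(in 2 jobs after 3 ticks) = 0.3497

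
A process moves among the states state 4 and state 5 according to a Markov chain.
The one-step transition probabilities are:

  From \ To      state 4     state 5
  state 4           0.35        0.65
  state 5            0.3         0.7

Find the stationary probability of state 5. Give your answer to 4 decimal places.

Let the stationary distribution be π with π = πP and π_1 + π_2 = 1.
π_1 = 0.35·π_1 + 0.3·π_2
Solving with the normalization constraint gives π = (0.3158, 0.6842).
So the stationary probability of state 5 is 0.6842.

0.6842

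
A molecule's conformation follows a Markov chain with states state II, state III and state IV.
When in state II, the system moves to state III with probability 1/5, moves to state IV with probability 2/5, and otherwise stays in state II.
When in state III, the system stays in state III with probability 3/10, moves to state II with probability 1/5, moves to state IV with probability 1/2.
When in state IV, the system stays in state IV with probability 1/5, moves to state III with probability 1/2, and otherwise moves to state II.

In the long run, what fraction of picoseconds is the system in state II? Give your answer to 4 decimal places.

0.2952

Let the stationary distribution be π with π = πP and π_1 + π_2 + π_3 = 1.
π_1 = 0.4·π_1 + 0.2·π_2 + 0.3·π_3
π_2 = 0.2·π_1 + 0.3·π_2 + 0.5·π_3
Solving with the normalization constraint gives π = (0.2952, 0.3429, 0.3619).
So the stationary probability of state II is 0.2952.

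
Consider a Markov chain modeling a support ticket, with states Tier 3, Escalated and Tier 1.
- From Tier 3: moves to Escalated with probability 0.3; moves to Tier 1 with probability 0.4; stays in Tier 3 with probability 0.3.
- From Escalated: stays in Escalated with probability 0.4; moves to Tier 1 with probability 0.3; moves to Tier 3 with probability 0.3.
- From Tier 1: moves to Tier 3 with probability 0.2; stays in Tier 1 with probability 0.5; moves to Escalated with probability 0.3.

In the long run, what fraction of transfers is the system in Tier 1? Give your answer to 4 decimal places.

Let the stationary distribution be π with π = πP and π_1 + π_2 + π_3 = 1.
π_1 = 0.3·π_1 + 0.3·π_2 + 0.2·π_3
π_2 = 0.3·π_1 + 0.4·π_2 + 0.3·π_3
Solving with the normalization constraint gives π = (0.2593, 0.3333, 0.4074).
So the stationary probability of Tier 1 is 0.4074.

0.4074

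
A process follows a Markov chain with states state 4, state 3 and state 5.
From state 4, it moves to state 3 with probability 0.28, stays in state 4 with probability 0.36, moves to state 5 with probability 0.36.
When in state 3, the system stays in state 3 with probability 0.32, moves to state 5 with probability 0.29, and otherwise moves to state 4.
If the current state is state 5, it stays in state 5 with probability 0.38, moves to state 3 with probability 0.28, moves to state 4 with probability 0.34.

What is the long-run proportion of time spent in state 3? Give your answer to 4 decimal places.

0.2917

Let the stationary distribution be π with π = πP and π_1 + π_2 + π_3 = 1.
π_1 = 0.36·π_1 + 0.39·π_2 + 0.34·π_3
π_2 = 0.28·π_1 + 0.32·π_2 + 0.28·π_3
Solving with the normalization constraint gives π = (0.3618, 0.2917, 0.3465).
So the stationary probability of state 3 is 0.2917.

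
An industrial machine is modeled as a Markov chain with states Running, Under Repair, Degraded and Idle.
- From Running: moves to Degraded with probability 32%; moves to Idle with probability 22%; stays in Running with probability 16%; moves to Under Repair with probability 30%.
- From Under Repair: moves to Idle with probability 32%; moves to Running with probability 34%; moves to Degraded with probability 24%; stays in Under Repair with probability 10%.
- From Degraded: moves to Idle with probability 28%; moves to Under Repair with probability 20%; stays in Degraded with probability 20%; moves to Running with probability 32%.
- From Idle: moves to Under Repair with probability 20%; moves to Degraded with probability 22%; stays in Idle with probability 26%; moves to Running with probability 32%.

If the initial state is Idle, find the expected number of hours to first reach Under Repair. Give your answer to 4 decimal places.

4.3939

Let t(s) be the expected number of hours to first reach Under Repair from state s, with t(Under Repair) = 0. Conditioning on the first hour:
t(Running) = 1 + 0.16·t(Running) + 0.32·t(Degraded) + 0.22·t(Idle)
t(Degraded) = 1 + 0.32·t(Running) + 0.2·t(Degraded) + 0.28·t(Idle)
t(Idle) = 1 + 0.32·t(Running) + 0.22·t(Degraded) + 0.26·t(Idle)
Solving: t(Running) = 4.0152, t(Degraded) = 4.3939, t(Idle) = 4.3939.
Expected hours from Idle to Under Repair: 4.3939.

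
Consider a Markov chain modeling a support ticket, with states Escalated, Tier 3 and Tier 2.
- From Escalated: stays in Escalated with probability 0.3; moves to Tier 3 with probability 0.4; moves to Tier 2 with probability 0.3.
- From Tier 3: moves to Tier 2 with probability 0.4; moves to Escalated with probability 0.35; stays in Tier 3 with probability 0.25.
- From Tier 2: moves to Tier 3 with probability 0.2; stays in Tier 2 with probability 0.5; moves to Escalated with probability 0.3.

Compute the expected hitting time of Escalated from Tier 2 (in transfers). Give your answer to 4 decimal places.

3.2203

Let t(s) be the expected number of transfers to first reach Escalated from state s, with t(Escalated) = 0. Conditioning on the first transfer:
t(Tier 3) = 1 + 0.25·t(Tier 3) + 0.4·t(Tier 2)
t(Tier 2) = 1 + 0.2·t(Tier 3) + 0.5·t(Tier 2)
Solving: t(Tier 3) = 3.0508, t(Tier 2) = 3.2203.
Expected transfers from Tier 2 to Escalated: 3.2203.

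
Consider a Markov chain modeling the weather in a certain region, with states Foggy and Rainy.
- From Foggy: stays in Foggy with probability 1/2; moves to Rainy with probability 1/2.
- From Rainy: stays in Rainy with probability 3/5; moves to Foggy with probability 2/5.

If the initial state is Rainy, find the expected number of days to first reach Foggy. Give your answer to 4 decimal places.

Let t(s) be the expected number of days to first reach Foggy from state s, with t(Foggy) = 0. Conditioning on the first day:
t(Rainy) = 1 + 0.6·t(Rainy)
Solving: t(Rainy) = 2.5000.
Expected days from Rainy to Foggy: 2.5000.

2.5000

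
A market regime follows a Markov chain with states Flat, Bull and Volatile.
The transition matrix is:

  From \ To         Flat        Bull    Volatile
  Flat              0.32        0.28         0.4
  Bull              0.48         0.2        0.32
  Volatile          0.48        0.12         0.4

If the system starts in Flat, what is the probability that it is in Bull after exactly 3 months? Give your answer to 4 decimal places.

0.2041

Propagate the distribution vector 3 months from Flat.
After 0 months: (1.0000, 0.0000, 0.0000)
After 1 month: (0.3200, 0.2800, 0.4000)
After 2 months: (0.4288, 0.1936, 0.3776)
After 3 months: (0.4114, 0.2041, 0.3845)
P(in Bull after 3 months) = 0.2041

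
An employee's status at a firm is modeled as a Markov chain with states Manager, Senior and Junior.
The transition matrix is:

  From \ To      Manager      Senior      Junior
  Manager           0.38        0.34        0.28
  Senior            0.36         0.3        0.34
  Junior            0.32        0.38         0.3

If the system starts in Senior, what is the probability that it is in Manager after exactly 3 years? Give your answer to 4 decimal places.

0.3549

Propagate the distribution vector 3 years from Senior.
After 0 years: (0.0000, 1.0000, 0.0000)
After 1 year: (0.3600, 0.3000, 0.3400)
After 2 years: (0.3536, 0.3416, 0.3048)
After 3 years: (0.3549, 0.3385, 0.3066)
P(in Manager after 3 years) = 0.3549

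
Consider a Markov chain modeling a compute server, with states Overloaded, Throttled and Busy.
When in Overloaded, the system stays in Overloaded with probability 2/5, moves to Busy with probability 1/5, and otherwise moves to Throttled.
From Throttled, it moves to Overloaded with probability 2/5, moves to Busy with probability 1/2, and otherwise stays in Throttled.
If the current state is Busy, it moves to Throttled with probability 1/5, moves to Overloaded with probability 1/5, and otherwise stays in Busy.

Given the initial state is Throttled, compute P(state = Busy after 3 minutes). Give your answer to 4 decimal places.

Propagate the distribution vector 3 minutes from Throttled.
After 0 minutes: (0.0000, 1.0000, 0.0000)
After 1 minute: (0.4000, 0.1000, 0.5000)
After 2 minutes: (0.3000, 0.2700, 0.4300)
After 3 minutes: (0.3140, 0.2330, 0.4530)
P(in Busy after 3 minutes) = 0.4530

0.4530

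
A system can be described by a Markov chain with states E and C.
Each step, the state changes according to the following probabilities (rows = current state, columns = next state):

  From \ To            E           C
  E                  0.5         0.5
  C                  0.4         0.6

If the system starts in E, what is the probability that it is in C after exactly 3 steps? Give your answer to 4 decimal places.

0.5550

Propagate the distribution vector 3 steps from E.
After 0 steps: (1.0000, 0.0000)
After 1 step: (0.5000, 0.5000)
After 2 steps: (0.4500, 0.5500)
After 3 steps: (0.4450, 0.5550)
P(in C after 3 steps) = 0.5550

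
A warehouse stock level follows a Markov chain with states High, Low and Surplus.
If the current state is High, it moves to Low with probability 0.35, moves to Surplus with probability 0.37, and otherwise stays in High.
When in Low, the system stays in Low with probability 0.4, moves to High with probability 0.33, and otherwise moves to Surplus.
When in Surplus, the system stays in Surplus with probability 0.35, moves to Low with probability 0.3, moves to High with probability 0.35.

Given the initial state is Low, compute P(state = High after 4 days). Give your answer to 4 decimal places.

0.3205

Propagate the distribution vector 4 days from Low.
After 0 days: (0.0000, 1.0000, 0.0000)
After 1 day: (0.3300, 0.4000, 0.2700)
After 2 days: (0.3189, 0.3565, 0.3246)
After 3 days: (0.3205, 0.3516, 0.3279)
After 4 days: (0.3205, 0.3512, 0.3283)
P(in High after 4 days) = 0.3205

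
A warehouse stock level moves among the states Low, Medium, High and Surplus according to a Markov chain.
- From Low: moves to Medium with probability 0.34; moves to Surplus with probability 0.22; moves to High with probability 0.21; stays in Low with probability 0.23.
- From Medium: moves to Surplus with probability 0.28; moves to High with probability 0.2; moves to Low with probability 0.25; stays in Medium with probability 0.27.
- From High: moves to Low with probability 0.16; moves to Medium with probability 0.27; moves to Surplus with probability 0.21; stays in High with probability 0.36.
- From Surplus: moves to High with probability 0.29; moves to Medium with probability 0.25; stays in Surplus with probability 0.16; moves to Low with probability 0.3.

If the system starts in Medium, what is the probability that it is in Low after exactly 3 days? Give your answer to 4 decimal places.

0.2327

Propagate the distribution vector 3 days from Medium.
After 0 days: (0.0000, 1.0000, 0.0000, 0.0000)
After 1 day: (0.2500, 0.2700, 0.2000, 0.2800)
After 2 days: (0.2410, 0.2819, 0.2597, 0.2174)
After 3 days: (0.2327, 0.2825, 0.2635, 0.2213)
P(in Low after 3 days) = 0.2327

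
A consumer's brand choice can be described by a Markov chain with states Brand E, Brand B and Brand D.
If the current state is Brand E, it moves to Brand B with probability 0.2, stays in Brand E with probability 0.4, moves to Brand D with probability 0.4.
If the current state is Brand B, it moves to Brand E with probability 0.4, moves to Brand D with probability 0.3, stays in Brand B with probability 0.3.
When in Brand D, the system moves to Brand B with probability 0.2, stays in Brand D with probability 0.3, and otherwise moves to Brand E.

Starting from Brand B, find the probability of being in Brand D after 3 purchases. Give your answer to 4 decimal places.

Propagate the distribution vector 3 purchases from Brand B.
After 0 purchases: (0.0000, 1.0000, 0.0000)
After 1 purchase: (0.4000, 0.3000, 0.3000)
After 2 purchases: (0.4300, 0.2300, 0.3400)
After 3 purchases: (0.4340, 0.2230, 0.3430)
P(in Brand D after 3 purchases) = 0.3430

0.3430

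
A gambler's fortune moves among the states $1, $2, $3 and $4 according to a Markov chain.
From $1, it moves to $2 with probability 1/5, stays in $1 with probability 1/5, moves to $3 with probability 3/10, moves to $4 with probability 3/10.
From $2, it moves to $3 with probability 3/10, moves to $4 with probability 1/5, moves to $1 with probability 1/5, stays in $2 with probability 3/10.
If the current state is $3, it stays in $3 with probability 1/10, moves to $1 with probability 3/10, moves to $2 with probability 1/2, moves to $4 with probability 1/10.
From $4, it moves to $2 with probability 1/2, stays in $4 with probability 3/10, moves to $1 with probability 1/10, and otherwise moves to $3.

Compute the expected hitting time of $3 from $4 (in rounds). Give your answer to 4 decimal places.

Let t(s) be the expected number of rounds to first reach $3 from state s, with t($3) = 0. Conditioning on the first round:
t($1) = 1 + 0.2·t($1) + 0.2·t($2) + 0.3·t($4)
t($2) = 1 + 0.2·t($1) + 0.3·t($2) + 0.2·t($4)
t($4) = 1 + 0.1·t($1) + 0.5·t($2) + 0.3·t($4)
Solving: t($1) = 4.0611, t($2) = 3.9738, t($4) = 4.8472.
Expected rounds from $4 to $3: 4.8472.

4.8472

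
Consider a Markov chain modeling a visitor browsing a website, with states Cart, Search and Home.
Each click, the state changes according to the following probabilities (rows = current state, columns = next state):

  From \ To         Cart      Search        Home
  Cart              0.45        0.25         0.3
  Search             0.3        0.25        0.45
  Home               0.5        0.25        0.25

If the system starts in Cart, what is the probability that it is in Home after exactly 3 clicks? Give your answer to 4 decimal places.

Propagate the distribution vector 3 clicks from Cart.
After 0 clicks: (1.0000, 0.0000, 0.0000)
After 1 click: (0.4500, 0.2500, 0.3000)
After 2 clicks: (0.4275, 0.2500, 0.3225)
After 3 clicks: (0.4286, 0.2500, 0.3214)
P(in Home after 3 clicks) = 0.3214

0.3214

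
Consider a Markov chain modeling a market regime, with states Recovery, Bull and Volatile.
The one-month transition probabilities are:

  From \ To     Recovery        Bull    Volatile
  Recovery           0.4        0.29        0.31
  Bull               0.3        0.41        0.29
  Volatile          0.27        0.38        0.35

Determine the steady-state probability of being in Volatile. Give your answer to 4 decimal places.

0.3154

Let the stationary distribution be π with π = πP and π_1 + π_2 + π_3 = 1.
π_1 = 0.4·π_1 + 0.3·π_2 + 0.27·π_3
π_2 = 0.29·π_1 + 0.41·π_2 + 0.38·π_3
Solving with the normalization constraint gives π = (0.3228, 0.3618, 0.3154).
So the stationary probability of Volatile is 0.3154.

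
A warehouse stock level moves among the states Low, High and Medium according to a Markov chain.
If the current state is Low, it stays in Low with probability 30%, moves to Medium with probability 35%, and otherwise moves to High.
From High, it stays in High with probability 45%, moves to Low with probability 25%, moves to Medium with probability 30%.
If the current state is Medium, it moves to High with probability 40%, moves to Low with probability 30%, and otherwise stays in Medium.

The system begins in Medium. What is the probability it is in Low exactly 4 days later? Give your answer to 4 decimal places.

Propagate the distribution vector 4 days from Medium.
After 0 days: (0.0000, 0.0000, 1.0000)
After 1 day: (0.3000, 0.4000, 0.3000)
After 2 days: (0.2800, 0.4050, 0.3150)
After 3 days: (0.2798, 0.4063, 0.3140)
After 4 days: (0.2797, 0.4063, 0.3140)
P(in Low after 4 days) = 0.2797

0.2797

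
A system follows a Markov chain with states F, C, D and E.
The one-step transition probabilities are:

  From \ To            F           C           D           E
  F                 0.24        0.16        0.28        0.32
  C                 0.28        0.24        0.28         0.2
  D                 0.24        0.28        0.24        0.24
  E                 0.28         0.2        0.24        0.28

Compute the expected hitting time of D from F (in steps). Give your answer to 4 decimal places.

Let t(s) be the expected number of steps to first reach D from state s, with t(D) = 0. Conditioning on the first step:
t(F) = 1 + 0.24·t(F) + 0.16·t(C) + 0.32·t(E)
t(C) = 1 + 0.28·t(F) + 0.24·t(C) + 0.2·t(E)
t(E) = 1 + 0.28·t(F) + 0.2·t(C) + 0.28·t(E)
Solving: t(F) = 3.7237, t(C) = 3.7051, t(E) = 3.8662.
Expected steps from F to D: 3.7237.

3.7237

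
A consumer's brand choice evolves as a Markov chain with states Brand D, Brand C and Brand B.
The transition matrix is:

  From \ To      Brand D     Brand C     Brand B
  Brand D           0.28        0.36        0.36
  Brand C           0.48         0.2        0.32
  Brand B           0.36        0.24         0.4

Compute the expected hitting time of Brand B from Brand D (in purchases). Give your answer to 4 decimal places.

2.8770

Let t(s) be the expected number of purchases to first reach Brand B from state s, with t(Brand B) = 0. Conditioning on the first purchase:
t(Brand D) = 1 + 0.28·t(Brand D) + 0.36·t(Brand C)
t(Brand C) = 1 + 0.48·t(Brand D) + 0.2·t(Brand C)
Solving: t(Brand D) = 2.8770, t(Brand C) = 2.9762.
Expected purchases from Brand D to Brand B: 2.8770.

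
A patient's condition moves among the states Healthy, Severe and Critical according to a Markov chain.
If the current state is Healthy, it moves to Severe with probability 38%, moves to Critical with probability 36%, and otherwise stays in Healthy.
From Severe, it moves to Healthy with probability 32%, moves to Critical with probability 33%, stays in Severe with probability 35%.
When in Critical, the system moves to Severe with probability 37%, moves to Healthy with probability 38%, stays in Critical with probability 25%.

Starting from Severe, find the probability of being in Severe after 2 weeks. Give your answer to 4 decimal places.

0.3662

Sum over the intermediate state after 1 week:
P = P(Severe→Healthy)·P(Healthy→Severe) + P(Severe→Severe)·P(Severe→Severe) + P(Severe→Critical)·P(Critical→Severe)
  = 0.32×0.38 + 0.35×0.35 + 0.33×0.37
  = 0.1216 + 0.1225 + 0.1221 = 0.3662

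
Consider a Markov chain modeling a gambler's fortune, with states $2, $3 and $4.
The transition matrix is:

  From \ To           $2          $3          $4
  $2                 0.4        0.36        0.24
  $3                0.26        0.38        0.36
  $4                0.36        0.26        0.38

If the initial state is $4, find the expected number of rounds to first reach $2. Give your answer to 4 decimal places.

Let t(s) be the expected number of rounds to first reach $2 from state s, with t($2) = 0. Conditioning on the first round:
t($3) = 1 + 0.38·t($3) + 0.36·t($4)
t($4) = 1 + 0.26·t($3) + 0.38·t($4)
Solving: t($3) = 3.3700, t($4) = 3.0261.
Expected rounds from $4 to $2: 3.0261.

3.0261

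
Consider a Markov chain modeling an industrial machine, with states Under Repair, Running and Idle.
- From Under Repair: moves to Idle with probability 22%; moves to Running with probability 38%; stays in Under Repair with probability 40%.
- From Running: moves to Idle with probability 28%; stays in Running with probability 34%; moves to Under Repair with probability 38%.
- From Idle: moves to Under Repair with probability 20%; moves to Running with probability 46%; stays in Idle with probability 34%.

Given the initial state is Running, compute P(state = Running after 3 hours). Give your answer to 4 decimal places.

Propagate the distribution vector 3 hours from Running.
After 0 hours: (0.0000, 1.0000, 0.0000)
After 1 hour: (0.3800, 0.3400, 0.2800)
After 2 hours: (0.3372, 0.3888, 0.2740)
After 3 hours: (0.3374, 0.3864, 0.2762)
P(in Running after 3 hours) = 0.3864

0.3864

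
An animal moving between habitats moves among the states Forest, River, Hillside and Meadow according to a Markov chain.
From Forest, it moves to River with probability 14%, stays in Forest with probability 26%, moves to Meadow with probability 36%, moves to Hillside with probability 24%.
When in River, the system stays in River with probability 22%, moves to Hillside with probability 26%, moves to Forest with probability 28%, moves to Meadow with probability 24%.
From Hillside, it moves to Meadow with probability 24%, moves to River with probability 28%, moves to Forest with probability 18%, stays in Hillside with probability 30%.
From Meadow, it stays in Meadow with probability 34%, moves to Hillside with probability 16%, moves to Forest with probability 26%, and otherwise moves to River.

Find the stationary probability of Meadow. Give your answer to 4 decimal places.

0.2994

Let the stationary distribution be π with π = πP and π_1 + π_2 + π_3 + π_4 = 1.
π_1 = 0.26·π_1 + 0.28·π_2 + 0.18·π_3 + 0.26·π_4
π_2 = 0.14·π_1 + 0.22·π_2 + 0.28·π_3 + 0.24·π_4
π_3 = 0.24·π_1 + 0.26·π_2 + 0.3·π_3 + 0.16·π_4
Solving with the normalization constraint gives π = (0.2456, 0.2204, 0.2345, 0.2994).
So the stationary probability of Meadow is 0.2994.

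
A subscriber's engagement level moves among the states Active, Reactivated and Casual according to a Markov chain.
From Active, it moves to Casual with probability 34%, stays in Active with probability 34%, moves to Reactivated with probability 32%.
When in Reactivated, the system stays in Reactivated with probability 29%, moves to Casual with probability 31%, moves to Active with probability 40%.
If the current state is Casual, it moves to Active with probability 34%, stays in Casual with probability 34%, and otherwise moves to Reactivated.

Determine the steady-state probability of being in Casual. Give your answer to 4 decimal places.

Let the stationary distribution be π with π = πP and π_1 + π_2 + π_3 = 1.
π_1 = 0.34·π_1 + 0.4·π_2 + 0.34·π_3
π_2 = 0.32·π_1 + 0.29·π_2 + 0.32·π_3
Solving with the normalization constraint gives π = (0.3586, 0.3107, 0.3307).
So the stationary probability of Casual is 0.3307.

0.3307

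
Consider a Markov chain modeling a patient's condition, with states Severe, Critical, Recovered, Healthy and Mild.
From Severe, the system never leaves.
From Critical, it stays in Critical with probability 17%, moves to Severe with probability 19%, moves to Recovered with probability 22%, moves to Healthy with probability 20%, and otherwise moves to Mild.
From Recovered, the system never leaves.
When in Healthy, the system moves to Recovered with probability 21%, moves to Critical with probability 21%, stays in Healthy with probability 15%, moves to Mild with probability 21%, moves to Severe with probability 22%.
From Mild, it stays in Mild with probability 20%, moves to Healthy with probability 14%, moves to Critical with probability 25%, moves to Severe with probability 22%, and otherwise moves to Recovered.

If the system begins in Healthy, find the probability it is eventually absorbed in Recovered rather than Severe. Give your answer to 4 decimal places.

0.4931

Let h(s) be the probability of absorption at Recovered starting from transient state s. Then h(Recovered) = 1 and h(Severe) = 0. By first-step analysis:
h(Critical) = 0.19·0 + 0.17·h(Critical) + 0.22·1 + 0.2·h(Healthy) + 0.22·h(Mild)
h(Healthy) = 0.22·0 + 0.21·h(Critical) + 0.21·1 + 0.15·h(Healthy) + 0.21·h(Mild)
h(Mild) = 0.22·0 + 0.25·h(Critical) + 0.19·1 + 0.14·h(Healthy) + 0.2·h(Mild)
Solving: h(Critical) = 0.5121, h(Healthy) = 0.4931, h(Mild) = 0.4838.
Starting from Healthy, the probability is 0.4931.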